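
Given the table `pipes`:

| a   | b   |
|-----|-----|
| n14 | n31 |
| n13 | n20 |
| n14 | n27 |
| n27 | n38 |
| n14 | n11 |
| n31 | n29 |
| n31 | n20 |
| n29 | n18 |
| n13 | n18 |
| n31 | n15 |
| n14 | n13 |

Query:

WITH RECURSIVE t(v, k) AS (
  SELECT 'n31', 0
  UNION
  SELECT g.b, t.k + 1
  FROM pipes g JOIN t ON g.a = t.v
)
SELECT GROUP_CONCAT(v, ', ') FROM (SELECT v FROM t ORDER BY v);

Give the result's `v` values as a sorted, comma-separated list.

Base: (n31, k=0).
Iteration 1: edges from {n31} -> (n15, k=1), (n20, k=1), (n29, k=1).
Iteration 2: edges from {n15,n20,n29} -> (n18, k=2).
Iteration 3: no outgoing edges from {n18}; recursion stops.

n15, n18, n20, n29, n31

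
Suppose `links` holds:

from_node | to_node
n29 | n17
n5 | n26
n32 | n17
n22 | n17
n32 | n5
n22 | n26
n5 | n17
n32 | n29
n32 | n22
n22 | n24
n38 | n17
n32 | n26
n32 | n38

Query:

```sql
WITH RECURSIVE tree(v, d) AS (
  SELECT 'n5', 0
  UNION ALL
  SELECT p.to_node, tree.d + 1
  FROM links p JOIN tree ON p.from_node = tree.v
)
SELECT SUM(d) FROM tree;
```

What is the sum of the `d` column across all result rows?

Base: (n5, d=0).
Iteration 1: edges from {n5} -> (n17, d=1), (n26, d=1).
Iteration 2: no outgoing edges from {n17,n26}; recursion stops.
SUM(d) = 0 + 1 + 1 = 2.

2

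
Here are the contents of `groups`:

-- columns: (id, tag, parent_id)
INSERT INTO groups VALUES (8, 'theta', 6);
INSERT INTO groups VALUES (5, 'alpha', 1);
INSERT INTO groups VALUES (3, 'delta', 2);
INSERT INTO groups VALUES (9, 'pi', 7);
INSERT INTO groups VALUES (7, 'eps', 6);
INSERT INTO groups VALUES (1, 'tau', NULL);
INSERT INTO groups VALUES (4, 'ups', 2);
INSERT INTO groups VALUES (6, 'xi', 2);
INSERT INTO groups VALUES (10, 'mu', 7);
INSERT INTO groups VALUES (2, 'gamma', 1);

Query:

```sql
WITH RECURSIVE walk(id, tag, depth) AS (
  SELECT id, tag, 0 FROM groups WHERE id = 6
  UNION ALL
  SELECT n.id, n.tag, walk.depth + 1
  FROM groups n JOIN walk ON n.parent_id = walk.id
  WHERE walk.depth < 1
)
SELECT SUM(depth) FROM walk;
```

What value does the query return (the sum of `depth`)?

Base: id=6 (xi) at depth 0.
Iteration 1: rows with parent_id in {6} -> eps (id 7, depth 1), theta (id 8, depth 1).
Iteration 2: depth < 1 fails for all current rows; recursion stops.
SUM(depth) = 0 + 1 + 1 = 2.

2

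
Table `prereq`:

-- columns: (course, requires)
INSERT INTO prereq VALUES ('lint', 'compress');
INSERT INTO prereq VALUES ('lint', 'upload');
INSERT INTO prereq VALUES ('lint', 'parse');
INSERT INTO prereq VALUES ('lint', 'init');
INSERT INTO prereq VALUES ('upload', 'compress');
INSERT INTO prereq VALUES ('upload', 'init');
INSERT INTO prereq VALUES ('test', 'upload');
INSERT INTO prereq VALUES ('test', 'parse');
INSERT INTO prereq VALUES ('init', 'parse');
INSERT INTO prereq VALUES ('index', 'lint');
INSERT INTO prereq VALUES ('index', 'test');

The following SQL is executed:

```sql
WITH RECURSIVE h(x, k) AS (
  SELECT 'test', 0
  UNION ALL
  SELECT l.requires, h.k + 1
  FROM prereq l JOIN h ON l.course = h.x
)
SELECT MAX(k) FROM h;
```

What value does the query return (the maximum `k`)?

3

Base: (test, k=0).
Iteration 1: edges from {test} -> (parse, k=1), (upload, k=1).
Iteration 2: edges from {parse,upload} -> (compress, k=2), (init, k=2).
Iteration 3: edges from {compress,init} -> (parse, k=3).
Iteration 4: no outgoing edges from {parse}; recursion stops.
k values: 0, 1, 1, 2, 2, 3; the maximum is 3.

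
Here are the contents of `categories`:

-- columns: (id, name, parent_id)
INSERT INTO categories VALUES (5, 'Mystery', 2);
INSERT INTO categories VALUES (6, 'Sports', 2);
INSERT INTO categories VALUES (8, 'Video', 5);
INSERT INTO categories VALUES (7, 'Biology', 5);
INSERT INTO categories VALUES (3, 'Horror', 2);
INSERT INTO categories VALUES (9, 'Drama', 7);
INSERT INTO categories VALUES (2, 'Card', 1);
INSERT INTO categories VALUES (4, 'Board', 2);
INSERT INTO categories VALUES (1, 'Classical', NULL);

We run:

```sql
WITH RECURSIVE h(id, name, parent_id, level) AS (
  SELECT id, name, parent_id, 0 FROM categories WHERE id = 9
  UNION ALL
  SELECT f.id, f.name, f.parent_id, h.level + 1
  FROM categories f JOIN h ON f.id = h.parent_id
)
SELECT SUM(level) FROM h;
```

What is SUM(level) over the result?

10

Base: id=9 (Drama), parent_id=7, level 0.
Iteration 1: join on id=7 -> Biology (id 7, parent_id=5, level 1).
Iteration 2: join on id=5 -> Mystery (id 5, parent_id=2, level 2).
Iteration 3: join on id=2 -> Card (id 2, parent_id=1, level 3).
Iteration 4: join on id=1 -> Classical (id 1, parent_id=NULL, level 4).
Iteration 5: parent_id is NULL; no match; recursion stops.
SUM(level) = 0 + 1 + 2 + 3 + 4 = 10.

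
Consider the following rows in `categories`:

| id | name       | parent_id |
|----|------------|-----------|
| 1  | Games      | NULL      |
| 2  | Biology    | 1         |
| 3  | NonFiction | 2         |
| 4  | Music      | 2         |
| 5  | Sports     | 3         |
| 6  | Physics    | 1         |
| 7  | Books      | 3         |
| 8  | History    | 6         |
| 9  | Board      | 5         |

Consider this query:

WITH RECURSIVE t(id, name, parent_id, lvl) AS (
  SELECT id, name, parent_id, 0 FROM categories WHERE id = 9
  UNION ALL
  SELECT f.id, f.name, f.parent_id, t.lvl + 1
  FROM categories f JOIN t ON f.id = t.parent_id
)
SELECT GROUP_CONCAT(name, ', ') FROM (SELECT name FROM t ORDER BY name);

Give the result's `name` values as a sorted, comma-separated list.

Biology, Board, Games, NonFiction, Sports

Base: id=9 (Board), parent_id=5, lvl 0.
Iteration 1: join on id=5 -> Sports (id 5, parent_id=3, lvl 1).
Iteration 2: join on id=3 -> NonFiction (id 3, parent_id=2, lvl 2).
Iteration 3: join on id=2 -> Biology (id 2, parent_id=1, lvl 3).
Iteration 4: join on id=1 -> Games (id 1, parent_id=NULL, lvl 4).
Iteration 5: parent_id is NULL; no match; recursion stops.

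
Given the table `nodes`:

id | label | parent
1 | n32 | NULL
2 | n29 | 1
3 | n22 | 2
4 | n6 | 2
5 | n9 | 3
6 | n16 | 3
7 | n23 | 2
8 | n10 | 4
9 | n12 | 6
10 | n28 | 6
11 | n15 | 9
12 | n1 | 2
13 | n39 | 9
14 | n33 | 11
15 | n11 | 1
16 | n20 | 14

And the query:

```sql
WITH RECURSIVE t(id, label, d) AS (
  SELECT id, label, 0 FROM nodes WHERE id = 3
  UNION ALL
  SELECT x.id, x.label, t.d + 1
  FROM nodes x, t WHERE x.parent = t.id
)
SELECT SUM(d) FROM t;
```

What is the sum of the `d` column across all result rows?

Base: id=3 (n22) at d 0.
Iteration 1: rows with parent in {3} -> n9 (id 5, d 1), n16 (id 6, d 1).
Iteration 2: rows with parent in {5,6} -> n12 (id 9, d 2), n28 (id 10, d 2).
Iteration 3: rows with parent in {9,10} -> n15 (id 11, d 3), n39 (id 13, d 3).
Iteration 4: rows with parent in {11,13} -> n33 (id 14, d 4).
Iteration 5: rows with parent in {14} -> n20 (id 16, d 5).
Iteration 6: no rows with parent in {16}; recursion stops.
SUM(d) = 0 + 1 + 1 + 2 + 2 + 3 + 3 + 4 + 5 = 21.

21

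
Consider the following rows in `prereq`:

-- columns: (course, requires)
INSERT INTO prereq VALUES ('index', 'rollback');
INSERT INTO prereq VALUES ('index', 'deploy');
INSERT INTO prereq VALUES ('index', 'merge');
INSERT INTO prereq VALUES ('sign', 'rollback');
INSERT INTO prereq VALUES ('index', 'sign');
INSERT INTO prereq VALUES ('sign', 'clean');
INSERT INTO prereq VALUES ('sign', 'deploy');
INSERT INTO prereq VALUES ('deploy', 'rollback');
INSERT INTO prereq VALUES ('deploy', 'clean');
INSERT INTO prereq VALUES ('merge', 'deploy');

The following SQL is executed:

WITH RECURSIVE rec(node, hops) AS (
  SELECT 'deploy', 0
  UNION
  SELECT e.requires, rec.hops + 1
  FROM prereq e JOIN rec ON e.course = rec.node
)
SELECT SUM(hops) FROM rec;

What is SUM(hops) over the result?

2

Base: (deploy, hops=0).
Iteration 1: edges from {deploy} -> (clean, hops=1), (rollback, hops=1).
Iteration 2: no outgoing edges from {clean,rollback}; recursion stops.
SUM(hops) = 0 + 1 + 1 = 2.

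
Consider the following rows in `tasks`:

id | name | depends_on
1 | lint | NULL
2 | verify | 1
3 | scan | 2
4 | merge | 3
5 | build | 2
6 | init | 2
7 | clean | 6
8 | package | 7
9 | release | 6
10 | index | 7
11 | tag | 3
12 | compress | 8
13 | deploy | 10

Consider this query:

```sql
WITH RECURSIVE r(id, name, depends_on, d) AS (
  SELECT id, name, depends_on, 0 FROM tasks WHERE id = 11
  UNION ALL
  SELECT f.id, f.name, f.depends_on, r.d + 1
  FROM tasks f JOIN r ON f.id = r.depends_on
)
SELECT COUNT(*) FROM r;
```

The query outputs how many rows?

Base: id=11 (tag), depends_on=3, d 0.
Iteration 1: join on id=3 -> scan (id 3, depends_on=2, d 1).
Iteration 2: join on id=2 -> verify (id 2, depends_on=1, d 2).
Iteration 3: join on id=1 -> lint (id 1, depends_on=NULL, d 3).
Iteration 4: depends_on is NULL; no match; recursion stops.
Total rows emitted: 4.

4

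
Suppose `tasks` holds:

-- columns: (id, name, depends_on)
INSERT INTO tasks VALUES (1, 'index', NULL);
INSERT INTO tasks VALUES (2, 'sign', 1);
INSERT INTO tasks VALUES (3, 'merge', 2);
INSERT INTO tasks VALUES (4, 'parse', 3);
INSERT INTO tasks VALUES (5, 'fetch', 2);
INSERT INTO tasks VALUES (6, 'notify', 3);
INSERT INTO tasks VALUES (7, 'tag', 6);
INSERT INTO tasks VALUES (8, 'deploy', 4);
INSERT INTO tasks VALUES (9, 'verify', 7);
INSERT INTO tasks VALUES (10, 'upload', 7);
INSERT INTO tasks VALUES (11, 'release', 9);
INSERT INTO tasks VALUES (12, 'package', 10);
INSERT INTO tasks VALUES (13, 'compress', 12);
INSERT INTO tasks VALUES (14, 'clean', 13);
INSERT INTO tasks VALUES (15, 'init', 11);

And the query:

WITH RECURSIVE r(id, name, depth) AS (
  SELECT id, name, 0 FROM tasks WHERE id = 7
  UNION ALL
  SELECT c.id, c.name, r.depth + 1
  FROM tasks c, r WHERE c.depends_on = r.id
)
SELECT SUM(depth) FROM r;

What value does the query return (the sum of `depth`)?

Base: id=7 (tag) at depth 0.
Iteration 1: rows with depends_on in {7} -> verify (id 9, depth 1), upload (id 10, depth 1).
Iteration 2: rows with depends_on in {9,10} -> release (id 11, depth 2), package (id 12, depth 2).
Iteration 3: rows with depends_on in {11,12} -> compress (id 13, depth 3), init (id 15, depth 3).
Iteration 4: rows with depends_on in {13,15} -> clean (id 14, depth 4).
Iteration 5: no rows with depends_on in {14}; recursion stops.
SUM(depth) = 0 + 1 + 1 + 2 + 2 + 3 + 3 + 4 = 16.

16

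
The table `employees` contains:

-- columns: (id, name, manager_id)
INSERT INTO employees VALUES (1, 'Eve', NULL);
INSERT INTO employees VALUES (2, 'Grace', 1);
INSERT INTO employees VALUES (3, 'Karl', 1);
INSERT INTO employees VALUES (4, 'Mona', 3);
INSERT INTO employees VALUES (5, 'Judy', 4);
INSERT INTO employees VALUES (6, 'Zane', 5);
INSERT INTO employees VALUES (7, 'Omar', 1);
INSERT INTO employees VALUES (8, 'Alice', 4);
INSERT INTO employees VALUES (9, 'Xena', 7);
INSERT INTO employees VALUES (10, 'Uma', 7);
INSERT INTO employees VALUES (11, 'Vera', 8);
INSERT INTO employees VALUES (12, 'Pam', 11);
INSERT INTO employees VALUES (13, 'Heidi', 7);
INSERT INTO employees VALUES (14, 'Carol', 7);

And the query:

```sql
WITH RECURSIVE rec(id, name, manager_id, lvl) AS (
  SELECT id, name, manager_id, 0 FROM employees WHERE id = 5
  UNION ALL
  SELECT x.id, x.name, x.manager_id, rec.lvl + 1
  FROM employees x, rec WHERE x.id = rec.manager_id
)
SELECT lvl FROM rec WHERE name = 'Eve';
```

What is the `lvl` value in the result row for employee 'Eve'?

3

Base: id=5 (Judy), manager_id=4, lvl 0.
Iteration 1: join on id=4 -> Mona (id 4, manager_id=3, lvl 1).
Iteration 2: join on id=3 -> Karl (id 3, manager_id=1, lvl 2).
Iteration 3: join on id=1 -> Eve (id 1, manager_id=NULL, lvl 3).
Iteration 4: manager_id is NULL; no match; recursion stops.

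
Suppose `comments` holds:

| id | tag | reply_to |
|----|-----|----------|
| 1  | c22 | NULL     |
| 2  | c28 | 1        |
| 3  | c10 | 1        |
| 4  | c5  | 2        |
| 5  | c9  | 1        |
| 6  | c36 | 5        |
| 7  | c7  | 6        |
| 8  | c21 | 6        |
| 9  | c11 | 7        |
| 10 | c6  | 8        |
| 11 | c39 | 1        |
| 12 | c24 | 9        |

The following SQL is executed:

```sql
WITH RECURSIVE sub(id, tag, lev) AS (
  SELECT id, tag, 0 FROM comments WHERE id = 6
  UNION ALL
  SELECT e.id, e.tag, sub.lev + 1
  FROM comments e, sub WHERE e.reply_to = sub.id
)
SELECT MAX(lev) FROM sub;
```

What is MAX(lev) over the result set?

Base: id=6 (c36) at lev 0.
Iteration 1: rows with reply_to in {6} -> c7 (id 7, lev 1), c21 (id 8, lev 1).
Iteration 2: rows with reply_to in {7,8} -> c11 (id 9, lev 2), c6 (id 10, lev 2).
Iteration 3: rows with reply_to in {9,10} -> c24 (id 12, lev 3).
Iteration 4: no rows with reply_to in {12}; recursion stops.
lev values: 0, 1, 1, 2, 2, 3; the maximum is 3.

3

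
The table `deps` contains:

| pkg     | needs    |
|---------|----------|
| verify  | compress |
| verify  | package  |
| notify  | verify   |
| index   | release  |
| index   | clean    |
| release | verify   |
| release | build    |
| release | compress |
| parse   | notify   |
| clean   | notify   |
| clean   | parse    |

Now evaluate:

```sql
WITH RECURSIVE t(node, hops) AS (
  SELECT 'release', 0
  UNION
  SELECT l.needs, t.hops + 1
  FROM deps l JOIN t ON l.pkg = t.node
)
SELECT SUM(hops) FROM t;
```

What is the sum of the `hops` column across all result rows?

Base: (release, hops=0).
Iteration 1: edges from {release} -> (build, hops=1), (compress, hops=1), (verify, hops=1).
Iteration 2: edges from {build,compress,verify} -> (compress, hops=2), (package, hops=2).
Iteration 3: no outgoing edges from {compress,package}; recursion stops.
SUM(hops) = 0 + 1 + 1 + 1 + 2 + 2 = 7.

7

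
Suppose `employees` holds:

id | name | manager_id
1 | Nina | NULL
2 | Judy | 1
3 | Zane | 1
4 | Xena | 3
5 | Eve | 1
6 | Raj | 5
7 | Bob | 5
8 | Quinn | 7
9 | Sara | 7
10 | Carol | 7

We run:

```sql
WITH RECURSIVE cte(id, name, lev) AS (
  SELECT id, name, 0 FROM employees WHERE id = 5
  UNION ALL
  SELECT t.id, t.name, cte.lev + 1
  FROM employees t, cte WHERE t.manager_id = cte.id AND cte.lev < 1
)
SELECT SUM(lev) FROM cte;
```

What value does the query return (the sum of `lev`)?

Base: id=5 (Eve) at lev 0.
Iteration 1: rows with manager_id in {5} -> Raj (id 6, lev 1), Bob (id 7, lev 1).
Iteration 2: lev < 1 fails for all current rows; recursion stops.
SUM(lev) = 0 + 1 + 1 = 2.

2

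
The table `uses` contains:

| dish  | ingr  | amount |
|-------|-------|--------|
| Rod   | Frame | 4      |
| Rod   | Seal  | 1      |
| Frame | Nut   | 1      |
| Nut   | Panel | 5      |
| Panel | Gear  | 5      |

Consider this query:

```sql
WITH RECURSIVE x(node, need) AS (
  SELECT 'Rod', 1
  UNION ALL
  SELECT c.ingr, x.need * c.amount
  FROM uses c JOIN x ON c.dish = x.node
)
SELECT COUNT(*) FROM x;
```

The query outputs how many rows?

6

Base: (Rod, need=1).
Iteration 1: components of {Rod} -> Frame = 1*4 = 4, Seal = 1*1 = 1.
Iteration 2: components of {Frame,Seal} -> Nut = 4*1 = 4.
Iteration 3: components of {Nut} -> Panel = 4*5 = 20.
Iteration 4: components of {Panel} -> Gear = 20*5 = 100.
Iteration 5: no further components; recursion stops.
Total rows emitted: 6.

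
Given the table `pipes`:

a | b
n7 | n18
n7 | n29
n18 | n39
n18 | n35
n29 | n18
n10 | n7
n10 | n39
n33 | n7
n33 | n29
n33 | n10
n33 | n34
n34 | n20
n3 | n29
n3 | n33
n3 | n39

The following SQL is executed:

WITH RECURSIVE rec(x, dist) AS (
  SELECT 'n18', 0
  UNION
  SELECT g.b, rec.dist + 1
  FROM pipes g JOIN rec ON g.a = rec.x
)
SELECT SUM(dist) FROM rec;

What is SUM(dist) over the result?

2

Base: (n18, dist=0).
Iteration 1: edges from {n18} -> (n35, dist=1), (n39, dist=1).
Iteration 2: no outgoing edges from {n35,n39}; recursion stops.
SUM(dist) = 0 + 1 + 1 = 2.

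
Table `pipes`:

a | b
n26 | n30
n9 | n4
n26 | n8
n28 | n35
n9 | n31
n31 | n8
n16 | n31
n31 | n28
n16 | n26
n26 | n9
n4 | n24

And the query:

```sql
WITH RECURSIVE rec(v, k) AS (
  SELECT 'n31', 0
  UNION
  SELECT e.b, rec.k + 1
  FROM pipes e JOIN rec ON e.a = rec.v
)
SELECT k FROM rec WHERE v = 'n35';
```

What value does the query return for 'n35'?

2

Base: (n31, k=0).
Iteration 1: edges from {n31} -> (n28, k=1), (n8, k=1).
Iteration 2: edges from {n28,n8} -> (n35, k=2).
Iteration 3: no outgoing edges from {n35}; recursion stops.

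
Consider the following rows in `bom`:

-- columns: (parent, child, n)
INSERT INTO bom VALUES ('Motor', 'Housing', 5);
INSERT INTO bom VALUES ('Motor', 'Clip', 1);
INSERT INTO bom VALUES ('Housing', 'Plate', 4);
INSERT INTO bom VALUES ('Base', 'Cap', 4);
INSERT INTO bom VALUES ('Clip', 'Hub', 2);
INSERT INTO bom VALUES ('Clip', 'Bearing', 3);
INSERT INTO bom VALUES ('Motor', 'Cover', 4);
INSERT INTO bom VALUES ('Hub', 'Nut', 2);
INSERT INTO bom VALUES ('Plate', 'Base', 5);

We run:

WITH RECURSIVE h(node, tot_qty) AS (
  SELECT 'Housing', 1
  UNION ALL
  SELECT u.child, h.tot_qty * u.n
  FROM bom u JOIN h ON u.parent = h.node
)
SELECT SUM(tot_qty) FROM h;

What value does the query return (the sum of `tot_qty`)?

Base: (Housing, tot_qty=1).
Iteration 1: components of {Housing} -> Plate = 1*4 = 4.
Iteration 2: components of {Plate} -> Base = 4*5 = 20.
Iteration 3: components of {Base} -> Cap = 20*4 = 80.
Iteration 4: no further components; recursion stops.
SUM(tot_qty) = 1 + 4 + 20 + 80 = 105.

105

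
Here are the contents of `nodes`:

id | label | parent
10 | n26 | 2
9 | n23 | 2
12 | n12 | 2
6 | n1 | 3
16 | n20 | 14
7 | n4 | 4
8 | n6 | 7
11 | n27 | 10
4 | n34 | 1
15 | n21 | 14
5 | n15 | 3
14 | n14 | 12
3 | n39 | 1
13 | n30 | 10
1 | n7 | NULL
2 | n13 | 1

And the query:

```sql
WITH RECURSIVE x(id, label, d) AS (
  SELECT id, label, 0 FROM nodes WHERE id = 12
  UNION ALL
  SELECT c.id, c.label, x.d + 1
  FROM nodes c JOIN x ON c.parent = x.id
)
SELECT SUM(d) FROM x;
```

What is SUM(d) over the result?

Base: id=12 (n12) at d 0.
Iteration 1: rows with parent in {12} -> n14 (id 14, d 1).
Iteration 2: rows with parent in {14} -> n21 (id 15, d 2), n20 (id 16, d 2).
Iteration 3: no rows with parent in {15,16}; recursion stops.
SUM(d) = 0 + 1 + 2 + 2 = 5.

5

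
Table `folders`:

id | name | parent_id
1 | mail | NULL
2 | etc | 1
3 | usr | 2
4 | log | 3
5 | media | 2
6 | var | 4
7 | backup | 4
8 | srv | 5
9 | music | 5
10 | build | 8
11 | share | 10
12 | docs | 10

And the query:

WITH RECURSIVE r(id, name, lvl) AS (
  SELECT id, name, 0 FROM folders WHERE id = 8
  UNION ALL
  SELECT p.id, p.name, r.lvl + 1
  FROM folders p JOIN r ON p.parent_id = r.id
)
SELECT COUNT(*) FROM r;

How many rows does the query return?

Base: id=8 (srv) at lvl 0.
Iteration 1: rows with parent_id in {8} -> build (id 10, lvl 1).
Iteration 2: rows with parent_id in {10} -> share (id 11, lvl 2), docs (id 12, lvl 2).
Iteration 3: no rows with parent_id in {11,12}; recursion stops.
Total rows emitted: 4.

4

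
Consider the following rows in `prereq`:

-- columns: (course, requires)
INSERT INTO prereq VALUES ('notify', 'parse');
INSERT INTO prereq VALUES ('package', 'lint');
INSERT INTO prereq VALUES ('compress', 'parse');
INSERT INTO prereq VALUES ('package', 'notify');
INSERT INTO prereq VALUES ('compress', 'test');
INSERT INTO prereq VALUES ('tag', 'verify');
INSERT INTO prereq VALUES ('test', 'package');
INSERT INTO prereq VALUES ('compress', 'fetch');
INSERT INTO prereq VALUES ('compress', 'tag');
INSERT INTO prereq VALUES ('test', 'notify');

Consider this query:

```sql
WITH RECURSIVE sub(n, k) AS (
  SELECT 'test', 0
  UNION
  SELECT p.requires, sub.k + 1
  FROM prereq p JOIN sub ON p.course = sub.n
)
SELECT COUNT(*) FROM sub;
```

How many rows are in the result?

Base: (test, k=0).
Iteration 1: edges from {test} -> (notify, k=1), (package, k=1).
Iteration 2: edges from {notify,package} -> (lint, k=2), (notify, k=2), (parse, k=2).
Iteration 3: edges from {lint,notify,parse} -> (parse, k=3).
Iteration 4: no outgoing edges from {parse}; recursion stops.
Total rows emitted: 7.

7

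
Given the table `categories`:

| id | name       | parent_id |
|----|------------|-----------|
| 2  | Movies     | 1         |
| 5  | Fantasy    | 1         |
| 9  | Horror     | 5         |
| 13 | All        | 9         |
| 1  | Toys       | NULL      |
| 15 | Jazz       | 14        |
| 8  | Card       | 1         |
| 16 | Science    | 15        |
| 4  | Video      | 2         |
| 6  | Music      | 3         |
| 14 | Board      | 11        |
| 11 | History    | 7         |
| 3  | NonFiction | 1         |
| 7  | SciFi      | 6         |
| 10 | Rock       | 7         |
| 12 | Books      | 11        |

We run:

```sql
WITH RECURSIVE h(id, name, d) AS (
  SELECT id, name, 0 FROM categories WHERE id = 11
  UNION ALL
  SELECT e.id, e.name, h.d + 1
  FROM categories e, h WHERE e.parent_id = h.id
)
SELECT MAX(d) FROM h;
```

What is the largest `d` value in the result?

3

Base: id=11 (History) at d 0.
Iteration 1: rows with parent_id in {11} -> Books (id 12, d 1), Board (id 14, d 1).
Iteration 2: rows with parent_id in {12,14} -> Jazz (id 15, d 2).
Iteration 3: rows with parent_id in {15} -> Science (id 16, d 3).
Iteration 4: no rows with parent_id in {16}; recursion stops.
d values: 0, 1, 1, 2, 3; the maximum is 3.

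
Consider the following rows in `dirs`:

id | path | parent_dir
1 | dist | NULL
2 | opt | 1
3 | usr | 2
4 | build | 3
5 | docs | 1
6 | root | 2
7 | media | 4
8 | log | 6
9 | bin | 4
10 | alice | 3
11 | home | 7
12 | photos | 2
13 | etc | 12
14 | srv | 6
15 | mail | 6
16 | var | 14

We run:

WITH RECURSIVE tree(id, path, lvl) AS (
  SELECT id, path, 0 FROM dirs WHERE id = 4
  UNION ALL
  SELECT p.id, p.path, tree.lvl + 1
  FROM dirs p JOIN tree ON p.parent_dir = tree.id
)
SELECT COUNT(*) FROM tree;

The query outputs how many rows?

Base: id=4 (build) at lvl 0.
Iteration 1: rows with parent_dir in {4} -> media (id 7, lvl 1), bin (id 9, lvl 1).
Iteration 2: rows with parent_dir in {7,9} -> home (id 11, lvl 2).
Iteration 3: no rows with parent_dir in {11}; recursion stops.
Total rows emitted: 4.

4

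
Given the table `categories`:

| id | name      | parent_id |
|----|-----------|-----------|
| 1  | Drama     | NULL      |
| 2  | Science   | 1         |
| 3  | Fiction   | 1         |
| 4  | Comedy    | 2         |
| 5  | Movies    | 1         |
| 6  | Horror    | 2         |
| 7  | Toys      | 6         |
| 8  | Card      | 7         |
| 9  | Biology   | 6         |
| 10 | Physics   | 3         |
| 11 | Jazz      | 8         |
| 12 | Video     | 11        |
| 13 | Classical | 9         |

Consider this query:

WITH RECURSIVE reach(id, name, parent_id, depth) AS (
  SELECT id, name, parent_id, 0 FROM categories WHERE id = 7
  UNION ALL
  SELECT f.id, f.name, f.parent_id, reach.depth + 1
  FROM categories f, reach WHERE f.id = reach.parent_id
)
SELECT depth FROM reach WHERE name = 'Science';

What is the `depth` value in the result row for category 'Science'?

Base: id=7 (Toys), parent_id=6, depth 0.
Iteration 1: join on id=6 -> Horror (id 6, parent_id=2, depth 1).
Iteration 2: join on id=2 -> Science (id 2, parent_id=1, depth 2).
Iteration 3: join on id=1 -> Drama (id 1, parent_id=NULL, depth 3).
Iteration 4: parent_id is NULL; no match; recursion stops.

2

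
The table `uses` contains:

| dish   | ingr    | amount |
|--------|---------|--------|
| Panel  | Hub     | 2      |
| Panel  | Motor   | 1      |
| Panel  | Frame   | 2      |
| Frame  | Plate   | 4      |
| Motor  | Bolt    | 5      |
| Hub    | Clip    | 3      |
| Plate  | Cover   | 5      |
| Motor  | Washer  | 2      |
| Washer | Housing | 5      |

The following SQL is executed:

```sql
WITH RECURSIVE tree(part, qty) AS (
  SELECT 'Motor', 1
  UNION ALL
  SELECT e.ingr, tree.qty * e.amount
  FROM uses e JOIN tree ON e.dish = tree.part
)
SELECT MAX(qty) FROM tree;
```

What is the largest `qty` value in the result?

10

Base: (Motor, qty=1).
Iteration 1: components of {Motor} -> Bolt = 1*5 = 5, Washer = 1*2 = 2.
Iteration 2: components of {Bolt,Washer} -> Housing = 2*5 = 10.
Iteration 3: no further components; recursion stops.
qty values: 1, 5, 2, 10; the maximum is 10.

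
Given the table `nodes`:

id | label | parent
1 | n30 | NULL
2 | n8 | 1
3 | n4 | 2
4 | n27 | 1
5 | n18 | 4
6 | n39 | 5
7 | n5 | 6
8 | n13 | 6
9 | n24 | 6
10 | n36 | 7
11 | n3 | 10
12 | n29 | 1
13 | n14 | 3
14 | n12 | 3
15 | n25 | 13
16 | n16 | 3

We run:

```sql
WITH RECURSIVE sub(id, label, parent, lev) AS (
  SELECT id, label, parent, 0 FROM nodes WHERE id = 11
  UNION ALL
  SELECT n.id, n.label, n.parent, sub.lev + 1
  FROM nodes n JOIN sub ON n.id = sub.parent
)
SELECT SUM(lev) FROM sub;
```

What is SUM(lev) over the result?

21

Base: id=11 (n3), parent=10, lev 0.
Iteration 1: join on id=10 -> n36 (id 10, parent=7, lev 1).
Iteration 2: join on id=7 -> n5 (id 7, parent=6, lev 2).
Iteration 3: join on id=6 -> n39 (id 6, parent=5, lev 3).
Iteration 4: join on id=5 -> n18 (id 5, parent=4, lev 4).
Iteration 5: join on id=4 -> n27 (id 4, parent=1, lev 5).
Iteration 6: join on id=1 -> n30 (id 1, parent=NULL, lev 6).
Iteration 7: parent is NULL; no match; recursion stops.
SUM(lev) = 0 + 1 + 2 + 3 + 4 + 5 + 6 = 21.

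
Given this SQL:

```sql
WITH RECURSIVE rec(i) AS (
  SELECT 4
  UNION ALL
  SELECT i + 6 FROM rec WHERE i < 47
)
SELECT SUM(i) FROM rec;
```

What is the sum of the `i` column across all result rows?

Base: i=4.
Iteration 1: 4 < 47 holds -> i = 4 + 6 = 10.
Iteration 2: 10 < 47 holds -> i = 10 + 6 = 16.
Iteration 3: 16 < 47 holds -> i = 16 + 6 = 22.
Iteration 4: 22 < 47 holds -> i = 22 + 6 = 28.
Iteration 5: 28 < 47 holds -> i = 28 + 6 = 34.
Iteration 6: 34 < 47 holds -> i = 34 + 6 = 40.
Iteration 7: 40 < 47 holds -> i = 40 + 6 = 46.
Iteration 8: 46 < 47 holds -> i = 46 + 6 = 52.
Iteration 9: 52 < 47 fails; recursion stops.
SUM(i) = 4 + 10 + 16 + 22 + 28 + 34 + 40 + 46 + 52 = 252.

252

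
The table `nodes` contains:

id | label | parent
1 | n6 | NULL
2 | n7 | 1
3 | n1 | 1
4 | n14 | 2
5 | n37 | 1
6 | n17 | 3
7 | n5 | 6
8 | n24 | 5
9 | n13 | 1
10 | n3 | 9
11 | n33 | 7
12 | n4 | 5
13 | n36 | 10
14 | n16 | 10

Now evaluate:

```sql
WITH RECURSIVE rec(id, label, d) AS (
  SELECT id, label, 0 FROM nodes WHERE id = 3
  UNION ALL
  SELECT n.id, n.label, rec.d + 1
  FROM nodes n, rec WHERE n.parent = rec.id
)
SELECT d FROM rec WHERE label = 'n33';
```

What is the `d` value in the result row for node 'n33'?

3

Base: id=3 (n1) at d 0.
Iteration 1: rows with parent in {3} -> n17 (id 6, d 1).
Iteration 2: rows with parent in {6} -> n5 (id 7, d 2).
Iteration 3: rows with parent in {7} -> n33 (id 11, d 3).
Iteration 4: no rows with parent in {11}; recursion stops.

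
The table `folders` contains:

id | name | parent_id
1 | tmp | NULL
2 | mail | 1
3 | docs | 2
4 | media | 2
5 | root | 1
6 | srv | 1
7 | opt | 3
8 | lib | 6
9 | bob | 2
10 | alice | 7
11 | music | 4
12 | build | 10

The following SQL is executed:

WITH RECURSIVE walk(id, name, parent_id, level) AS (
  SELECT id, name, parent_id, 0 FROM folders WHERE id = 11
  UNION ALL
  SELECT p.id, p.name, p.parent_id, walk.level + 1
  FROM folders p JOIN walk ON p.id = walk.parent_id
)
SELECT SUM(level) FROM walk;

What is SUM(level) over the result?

6

Base: id=11 (music), parent_id=4, level 0.
Iteration 1: join on id=4 -> media (id 4, parent_id=2, level 1).
Iteration 2: join on id=2 -> mail (id 2, parent_id=1, level 2).
Iteration 3: join on id=1 -> tmp (id 1, parent_id=NULL, level 3).
Iteration 4: parent_id is NULL; no match; recursion stops.
SUM(level) = 0 + 1 + 2 + 3 = 6.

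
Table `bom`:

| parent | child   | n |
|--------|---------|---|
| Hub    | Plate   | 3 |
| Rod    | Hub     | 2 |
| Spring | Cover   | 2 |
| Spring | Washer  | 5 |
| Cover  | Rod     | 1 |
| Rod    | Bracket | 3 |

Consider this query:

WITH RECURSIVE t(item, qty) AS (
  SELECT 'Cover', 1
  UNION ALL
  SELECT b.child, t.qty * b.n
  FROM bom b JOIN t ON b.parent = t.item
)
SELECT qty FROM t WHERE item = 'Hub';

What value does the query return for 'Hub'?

2

Base: (Cover, qty=1).
Iteration 1: components of {Cover} -> Rod = 1*1 = 1.
Iteration 2: components of {Rod} -> Bracket = 1*3 = 3, Hub = 1*2 = 2.
Iteration 3: components of {Bracket,Hub} -> Plate = 2*3 = 6.
Iteration 4: no further components; recursion stops.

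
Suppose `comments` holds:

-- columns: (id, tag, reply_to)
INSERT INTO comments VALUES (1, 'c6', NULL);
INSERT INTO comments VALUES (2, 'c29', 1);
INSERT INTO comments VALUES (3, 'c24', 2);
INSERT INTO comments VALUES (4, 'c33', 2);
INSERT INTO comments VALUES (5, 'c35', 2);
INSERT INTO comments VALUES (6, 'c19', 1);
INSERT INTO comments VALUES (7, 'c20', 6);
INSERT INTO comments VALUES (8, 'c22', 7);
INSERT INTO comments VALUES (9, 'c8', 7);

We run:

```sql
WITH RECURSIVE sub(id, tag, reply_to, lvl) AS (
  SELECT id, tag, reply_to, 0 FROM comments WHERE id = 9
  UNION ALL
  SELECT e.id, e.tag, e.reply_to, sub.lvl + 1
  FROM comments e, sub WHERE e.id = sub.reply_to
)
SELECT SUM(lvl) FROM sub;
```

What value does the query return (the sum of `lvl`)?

6

Base: id=9 (c8), reply_to=7, lvl 0.
Iteration 1: join on id=7 -> c20 (id 7, reply_to=6, lvl 1).
Iteration 2: join on id=6 -> c19 (id 6, reply_to=1, lvl 2).
Iteration 3: join on id=1 -> c6 (id 1, reply_to=NULL, lvl 3).
Iteration 4: reply_to is NULL; no match; recursion stops.
SUM(lvl) = 0 + 1 + 2 + 3 = 6.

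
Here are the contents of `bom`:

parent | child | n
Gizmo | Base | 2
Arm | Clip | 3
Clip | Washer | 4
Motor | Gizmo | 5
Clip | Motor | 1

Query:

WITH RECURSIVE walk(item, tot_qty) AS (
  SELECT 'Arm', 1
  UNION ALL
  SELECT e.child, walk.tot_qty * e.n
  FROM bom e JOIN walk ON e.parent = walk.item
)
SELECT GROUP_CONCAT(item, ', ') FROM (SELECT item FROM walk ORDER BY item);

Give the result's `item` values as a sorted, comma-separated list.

Arm, Base, Clip, Gizmo, Motor, Washer

Base: (Arm, tot_qty=1).
Iteration 1: components of {Arm} -> Clip = 1*3 = 3.
Iteration 2: components of {Clip} -> Motor = 3*1 = 3, Washer = 3*4 = 12.
Iteration 3: components of {Motor,Washer} -> Gizmo = 3*5 = 15.
Iteration 4: components of {Gizmo} -> Base = 15*2 = 30.
Iteration 5: no further components; recursion stops.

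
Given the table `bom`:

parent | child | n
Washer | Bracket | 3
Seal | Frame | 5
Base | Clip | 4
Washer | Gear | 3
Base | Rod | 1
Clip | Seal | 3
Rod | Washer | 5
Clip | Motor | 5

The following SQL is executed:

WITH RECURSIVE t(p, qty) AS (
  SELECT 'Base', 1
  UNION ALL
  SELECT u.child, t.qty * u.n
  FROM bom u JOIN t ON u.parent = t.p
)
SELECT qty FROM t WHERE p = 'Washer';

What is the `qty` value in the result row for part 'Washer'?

5

Base: (Base, qty=1).
Iteration 1: components of {Base} -> Clip = 1*4 = 4, Rod = 1*1 = 1.
Iteration 2: components of {Clip,Rod} -> Motor = 4*5 = 20, Seal = 4*3 = 12, Washer = 1*5 = 5.
Iteration 3: components of {Motor,Seal,Washer} -> Bracket = 5*3 = 15, Frame = 12*5 = 60, Gear = 5*3 = 15.
Iteration 4: no further components; recursion stops.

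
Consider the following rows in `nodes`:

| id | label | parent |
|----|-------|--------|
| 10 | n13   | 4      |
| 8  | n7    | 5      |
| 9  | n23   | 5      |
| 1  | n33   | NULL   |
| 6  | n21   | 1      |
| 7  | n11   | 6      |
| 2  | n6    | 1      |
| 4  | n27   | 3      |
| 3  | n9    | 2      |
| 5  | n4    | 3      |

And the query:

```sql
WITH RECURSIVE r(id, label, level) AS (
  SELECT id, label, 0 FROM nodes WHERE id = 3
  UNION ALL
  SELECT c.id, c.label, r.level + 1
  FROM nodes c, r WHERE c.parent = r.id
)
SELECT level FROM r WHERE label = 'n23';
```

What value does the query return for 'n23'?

Base: id=3 (n9) at level 0.
Iteration 1: rows with parent in {3} -> n27 (id 4, level 1), n4 (id 5, level 1).
Iteration 2: rows with parent in {4,5} -> n7 (id 8, level 2), n23 (id 9, level 2), n13 (id 10, level 2).
Iteration 3: no rows with parent in {8,9,10}; recursion stops.

2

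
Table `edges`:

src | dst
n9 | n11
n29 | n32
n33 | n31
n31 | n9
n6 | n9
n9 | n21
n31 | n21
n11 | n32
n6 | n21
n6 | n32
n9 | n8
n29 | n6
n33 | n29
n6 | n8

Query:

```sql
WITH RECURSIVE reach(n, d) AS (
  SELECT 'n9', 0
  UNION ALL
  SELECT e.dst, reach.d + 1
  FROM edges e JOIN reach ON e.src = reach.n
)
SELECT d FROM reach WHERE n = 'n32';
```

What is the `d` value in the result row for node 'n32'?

2

Base: (n9, d=0).
Iteration 1: edges from {n9} -> (n11, d=1), (n21, d=1), (n8, d=1).
Iteration 2: edges from {n11,n21,n8} -> (n32, d=2).
Iteration 3: no outgoing edges from {n32}; recursion stops.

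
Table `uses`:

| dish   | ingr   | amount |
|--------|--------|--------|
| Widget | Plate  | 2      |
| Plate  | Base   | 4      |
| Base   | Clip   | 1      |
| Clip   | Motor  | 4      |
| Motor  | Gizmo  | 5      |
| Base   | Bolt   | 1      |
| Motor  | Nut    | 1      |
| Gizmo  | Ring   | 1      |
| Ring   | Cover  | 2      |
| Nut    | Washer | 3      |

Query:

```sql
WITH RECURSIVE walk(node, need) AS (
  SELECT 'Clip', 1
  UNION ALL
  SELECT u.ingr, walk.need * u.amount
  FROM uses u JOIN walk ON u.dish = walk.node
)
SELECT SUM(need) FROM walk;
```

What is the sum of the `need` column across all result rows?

Base: (Clip, need=1).
Iteration 1: components of {Clip} -> Motor = 1*4 = 4.
Iteration 2: components of {Motor} -> Gizmo = 4*5 = 20, Nut = 4*1 = 4.
Iteration 3: components of {Gizmo,Nut} -> Ring = 20*1 = 20, Washer = 4*3 = 12.
Iteration 4: components of {Ring,Washer} -> Cover = 20*2 = 40.
Iteration 5: no further components; recursion stops.
SUM(need) = 1 + 4 + 20 + 4 + 20 + 12 + 40 = 101.

101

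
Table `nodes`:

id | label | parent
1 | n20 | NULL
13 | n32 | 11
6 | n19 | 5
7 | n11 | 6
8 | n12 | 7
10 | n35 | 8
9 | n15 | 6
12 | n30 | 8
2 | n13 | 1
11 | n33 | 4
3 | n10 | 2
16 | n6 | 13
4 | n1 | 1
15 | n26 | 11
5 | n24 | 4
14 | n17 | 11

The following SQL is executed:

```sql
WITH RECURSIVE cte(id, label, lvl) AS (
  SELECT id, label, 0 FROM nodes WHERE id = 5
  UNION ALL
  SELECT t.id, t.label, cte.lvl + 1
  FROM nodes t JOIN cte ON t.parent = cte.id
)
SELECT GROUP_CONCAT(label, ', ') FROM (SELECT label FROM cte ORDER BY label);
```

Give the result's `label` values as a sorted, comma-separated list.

Base: id=5 (n24) at lvl 0.
Iteration 1: rows with parent in {5} -> n19 (id 6, lvl 1).
Iteration 2: rows with parent in {6} -> n11 (id 7, lvl 2), n15 (id 9, lvl 2).
Iteration 3: rows with parent in {7,9} -> n12 (id 8, lvl 3).
Iteration 4: rows with parent in {8} -> n35 (id 10, lvl 4), n30 (id 12, lvl 4).
Iteration 5: no rows with parent in {10,12}; recursion stops.

n11, n12, n15, n19, n24, n30, n35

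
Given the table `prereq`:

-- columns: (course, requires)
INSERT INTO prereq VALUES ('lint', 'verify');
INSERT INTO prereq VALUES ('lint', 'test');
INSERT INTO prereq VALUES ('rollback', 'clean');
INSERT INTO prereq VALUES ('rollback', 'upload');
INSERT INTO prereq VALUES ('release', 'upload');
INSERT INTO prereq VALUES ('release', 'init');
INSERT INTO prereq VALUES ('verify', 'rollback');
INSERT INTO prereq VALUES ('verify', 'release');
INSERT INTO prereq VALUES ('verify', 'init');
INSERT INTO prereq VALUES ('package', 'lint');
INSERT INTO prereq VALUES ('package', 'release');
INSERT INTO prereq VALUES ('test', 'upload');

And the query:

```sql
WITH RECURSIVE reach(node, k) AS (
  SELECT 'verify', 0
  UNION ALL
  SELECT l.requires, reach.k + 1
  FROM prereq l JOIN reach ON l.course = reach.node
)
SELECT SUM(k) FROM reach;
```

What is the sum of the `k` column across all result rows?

11

Base: (verify, k=0).
Iteration 1: edges from {verify} -> (init, k=1), (release, k=1), (rollback, k=1).
Iteration 2: edges from {init,release,rollback} -> (clean, k=2), (init, k=2), (upload, k=2) x2. [UNION ALL keeps all 4 new rows, including repeats]
Iteration 3: no outgoing edges from {clean,init,upload}; recursion stops.
SUM(k) = 0 + 1 + 1 + 1 + 2 + 2 + 2 + 2 = 11.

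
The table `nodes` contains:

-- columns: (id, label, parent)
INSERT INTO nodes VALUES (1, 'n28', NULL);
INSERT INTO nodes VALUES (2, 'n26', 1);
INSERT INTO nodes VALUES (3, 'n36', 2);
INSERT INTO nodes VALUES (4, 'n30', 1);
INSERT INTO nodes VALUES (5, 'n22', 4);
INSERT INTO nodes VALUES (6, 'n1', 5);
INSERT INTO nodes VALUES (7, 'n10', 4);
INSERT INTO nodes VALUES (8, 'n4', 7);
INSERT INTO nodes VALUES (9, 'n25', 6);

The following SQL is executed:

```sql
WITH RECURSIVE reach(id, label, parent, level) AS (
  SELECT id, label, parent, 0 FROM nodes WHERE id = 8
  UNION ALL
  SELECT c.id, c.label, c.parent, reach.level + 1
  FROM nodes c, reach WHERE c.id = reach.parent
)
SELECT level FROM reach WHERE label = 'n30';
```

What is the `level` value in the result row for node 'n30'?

2

Base: id=8 (n4), parent=7, level 0.
Iteration 1: join on id=7 -> n10 (id 7, parent=4, level 1).
Iteration 2: join on id=4 -> n30 (id 4, parent=1, level 2).
Iteration 3: join on id=1 -> n28 (id 1, parent=NULL, level 3).
Iteration 4: parent is NULL; no match; recursion stops.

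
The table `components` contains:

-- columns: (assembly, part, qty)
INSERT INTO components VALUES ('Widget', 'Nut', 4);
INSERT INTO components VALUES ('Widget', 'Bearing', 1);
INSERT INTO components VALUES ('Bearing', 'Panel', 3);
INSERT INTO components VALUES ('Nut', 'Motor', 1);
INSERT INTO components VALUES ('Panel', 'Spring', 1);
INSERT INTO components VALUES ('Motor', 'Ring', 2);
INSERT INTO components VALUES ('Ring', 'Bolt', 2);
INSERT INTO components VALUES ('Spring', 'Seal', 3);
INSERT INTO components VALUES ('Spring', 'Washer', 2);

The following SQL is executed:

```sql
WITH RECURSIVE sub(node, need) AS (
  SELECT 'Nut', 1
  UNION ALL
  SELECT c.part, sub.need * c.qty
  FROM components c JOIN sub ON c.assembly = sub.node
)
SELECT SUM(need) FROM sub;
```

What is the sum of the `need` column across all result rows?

8

Base: (Nut, need=1).
Iteration 1: components of {Nut} -> Motor = 1*1 = 1.
Iteration 2: components of {Motor} -> Ring = 1*2 = 2.
Iteration 3: components of {Ring} -> Bolt = 2*2 = 4.
Iteration 4: no further components; recursion stops.
SUM(need) = 1 + 1 + 2 + 4 = 8.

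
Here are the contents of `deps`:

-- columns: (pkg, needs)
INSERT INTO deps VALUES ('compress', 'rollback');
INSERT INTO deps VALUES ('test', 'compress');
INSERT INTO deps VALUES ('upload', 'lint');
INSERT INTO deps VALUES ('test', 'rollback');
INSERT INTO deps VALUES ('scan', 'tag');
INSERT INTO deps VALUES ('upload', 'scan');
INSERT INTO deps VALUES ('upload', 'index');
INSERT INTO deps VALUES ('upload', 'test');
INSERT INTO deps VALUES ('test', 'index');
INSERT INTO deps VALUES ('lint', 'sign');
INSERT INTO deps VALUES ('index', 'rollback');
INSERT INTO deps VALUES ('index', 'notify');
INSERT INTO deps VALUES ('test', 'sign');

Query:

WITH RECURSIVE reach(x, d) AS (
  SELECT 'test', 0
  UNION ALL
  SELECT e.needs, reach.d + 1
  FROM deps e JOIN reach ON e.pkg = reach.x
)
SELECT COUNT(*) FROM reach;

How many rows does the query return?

8

Base: (test, d=0).
Iteration 1: edges from {test} -> (compress, d=1), (index, d=1), (rollback, d=1), (sign, d=1).
Iteration 2: edges from {compress,index,rollback,sign} -> (notify, d=2), (rollback, d=2) x2. [UNION ALL keeps all 3 new rows, including repeats]
Iteration 3: no outgoing edges from {notify,rollback}; recursion stops.
Total rows emitted: 8.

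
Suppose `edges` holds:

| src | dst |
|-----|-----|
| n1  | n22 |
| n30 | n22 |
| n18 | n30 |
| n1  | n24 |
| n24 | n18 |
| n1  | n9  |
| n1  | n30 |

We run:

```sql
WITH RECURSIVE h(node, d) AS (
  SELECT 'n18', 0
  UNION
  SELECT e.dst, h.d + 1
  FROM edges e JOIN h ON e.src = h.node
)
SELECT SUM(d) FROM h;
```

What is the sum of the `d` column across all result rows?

3

Base: (n18, d=0).
Iteration 1: edges from {n18} -> (n30, d=1).
Iteration 2: edges from {n30} -> (n22, d=2).
Iteration 3: no outgoing edges from {n22}; recursion stops.
SUM(d) = 0 + 1 + 2 = 3.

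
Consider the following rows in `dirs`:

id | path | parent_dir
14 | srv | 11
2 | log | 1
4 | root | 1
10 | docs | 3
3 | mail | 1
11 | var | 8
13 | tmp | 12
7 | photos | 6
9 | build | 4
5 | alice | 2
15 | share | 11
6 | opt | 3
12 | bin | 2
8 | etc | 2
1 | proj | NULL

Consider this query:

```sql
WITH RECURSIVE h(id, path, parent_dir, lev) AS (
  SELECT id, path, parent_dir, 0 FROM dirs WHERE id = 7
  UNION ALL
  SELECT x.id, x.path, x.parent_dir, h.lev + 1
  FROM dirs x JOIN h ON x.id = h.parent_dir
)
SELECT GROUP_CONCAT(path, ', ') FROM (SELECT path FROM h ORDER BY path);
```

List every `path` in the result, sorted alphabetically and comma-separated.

mail, opt, photos, proj

Base: id=7 (photos), parent_dir=6, lev 0.
Iteration 1: join on id=6 -> opt (id 6, parent_dir=3, lev 1).
Iteration 2: join on id=3 -> mail (id 3, parent_dir=1, lev 2).
Iteration 3: join on id=1 -> proj (id 1, parent_dir=NULL, lev 3).
Iteration 4: parent_dir is NULL; no match; recursion stops.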